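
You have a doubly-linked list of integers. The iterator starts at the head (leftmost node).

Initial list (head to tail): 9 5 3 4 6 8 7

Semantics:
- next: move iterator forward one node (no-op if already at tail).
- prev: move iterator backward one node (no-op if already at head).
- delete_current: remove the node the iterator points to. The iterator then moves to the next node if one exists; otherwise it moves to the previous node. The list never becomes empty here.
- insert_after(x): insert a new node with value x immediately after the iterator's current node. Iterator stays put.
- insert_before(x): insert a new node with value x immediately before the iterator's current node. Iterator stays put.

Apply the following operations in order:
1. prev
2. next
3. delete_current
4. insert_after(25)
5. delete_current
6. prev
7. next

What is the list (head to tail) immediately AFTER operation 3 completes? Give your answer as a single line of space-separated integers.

Answer: 9 3 4 6 8 7

Derivation:
After 1 (prev): list=[9, 5, 3, 4, 6, 8, 7] cursor@9
After 2 (next): list=[9, 5, 3, 4, 6, 8, 7] cursor@5
After 3 (delete_current): list=[9, 3, 4, 6, 8, 7] cursor@3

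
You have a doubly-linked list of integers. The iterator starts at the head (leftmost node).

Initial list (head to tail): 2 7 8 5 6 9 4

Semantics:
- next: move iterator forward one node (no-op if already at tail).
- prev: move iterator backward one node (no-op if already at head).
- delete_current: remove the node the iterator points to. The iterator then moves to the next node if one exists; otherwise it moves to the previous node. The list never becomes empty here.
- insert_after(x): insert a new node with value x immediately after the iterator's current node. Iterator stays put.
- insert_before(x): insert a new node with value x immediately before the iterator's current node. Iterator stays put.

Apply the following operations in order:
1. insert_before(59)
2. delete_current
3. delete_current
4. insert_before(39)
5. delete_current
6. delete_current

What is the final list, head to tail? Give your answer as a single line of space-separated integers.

Answer: 59 39 6 9 4

Derivation:
After 1 (insert_before(59)): list=[59, 2, 7, 8, 5, 6, 9, 4] cursor@2
After 2 (delete_current): list=[59, 7, 8, 5, 6, 9, 4] cursor@7
After 3 (delete_current): list=[59, 8, 5, 6, 9, 4] cursor@8
After 4 (insert_before(39)): list=[59, 39, 8, 5, 6, 9, 4] cursor@8
After 5 (delete_current): list=[59, 39, 5, 6, 9, 4] cursor@5
After 6 (delete_current): list=[59, 39, 6, 9, 4] cursor@6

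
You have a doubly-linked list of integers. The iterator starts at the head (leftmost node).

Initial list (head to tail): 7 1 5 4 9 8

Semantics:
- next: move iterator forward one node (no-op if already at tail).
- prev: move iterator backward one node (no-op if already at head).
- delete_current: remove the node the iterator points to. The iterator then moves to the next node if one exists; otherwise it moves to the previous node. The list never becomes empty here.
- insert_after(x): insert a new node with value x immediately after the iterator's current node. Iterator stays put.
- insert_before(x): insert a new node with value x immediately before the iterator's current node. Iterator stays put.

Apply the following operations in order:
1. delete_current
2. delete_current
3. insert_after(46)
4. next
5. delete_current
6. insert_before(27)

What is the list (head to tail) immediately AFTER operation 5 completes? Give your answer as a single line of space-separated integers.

Answer: 5 4 9 8

Derivation:
After 1 (delete_current): list=[1, 5, 4, 9, 8] cursor@1
After 2 (delete_current): list=[5, 4, 9, 8] cursor@5
After 3 (insert_after(46)): list=[5, 46, 4, 9, 8] cursor@5
After 4 (next): list=[5, 46, 4, 9, 8] cursor@46
After 5 (delete_current): list=[5, 4, 9, 8] cursor@4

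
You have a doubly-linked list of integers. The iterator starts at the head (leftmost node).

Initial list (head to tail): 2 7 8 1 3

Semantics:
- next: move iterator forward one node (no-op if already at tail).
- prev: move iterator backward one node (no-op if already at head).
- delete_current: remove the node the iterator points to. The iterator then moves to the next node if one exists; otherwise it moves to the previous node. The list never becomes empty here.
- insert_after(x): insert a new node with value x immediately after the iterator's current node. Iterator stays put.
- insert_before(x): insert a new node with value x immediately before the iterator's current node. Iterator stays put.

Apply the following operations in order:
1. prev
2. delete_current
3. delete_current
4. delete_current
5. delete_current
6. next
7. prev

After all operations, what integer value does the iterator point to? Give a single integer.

After 1 (prev): list=[2, 7, 8, 1, 3] cursor@2
After 2 (delete_current): list=[7, 8, 1, 3] cursor@7
After 3 (delete_current): list=[8, 1, 3] cursor@8
After 4 (delete_current): list=[1, 3] cursor@1
After 5 (delete_current): list=[3] cursor@3
After 6 (next): list=[3] cursor@3
After 7 (prev): list=[3] cursor@3

Answer: 3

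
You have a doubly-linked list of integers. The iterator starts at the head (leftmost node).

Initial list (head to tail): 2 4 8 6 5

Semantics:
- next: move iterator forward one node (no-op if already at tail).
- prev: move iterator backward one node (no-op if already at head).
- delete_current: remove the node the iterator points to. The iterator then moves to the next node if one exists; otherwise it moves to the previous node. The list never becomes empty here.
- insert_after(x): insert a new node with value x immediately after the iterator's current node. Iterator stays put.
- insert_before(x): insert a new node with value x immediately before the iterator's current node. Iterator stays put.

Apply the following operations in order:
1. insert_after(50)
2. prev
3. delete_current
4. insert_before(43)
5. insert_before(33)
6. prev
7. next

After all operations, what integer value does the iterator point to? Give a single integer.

After 1 (insert_after(50)): list=[2, 50, 4, 8, 6, 5] cursor@2
After 2 (prev): list=[2, 50, 4, 8, 6, 5] cursor@2
After 3 (delete_current): list=[50, 4, 8, 6, 5] cursor@50
After 4 (insert_before(43)): list=[43, 50, 4, 8, 6, 5] cursor@50
After 5 (insert_before(33)): list=[43, 33, 50, 4, 8, 6, 5] cursor@50
After 6 (prev): list=[43, 33, 50, 4, 8, 6, 5] cursor@33
After 7 (next): list=[43, 33, 50, 4, 8, 6, 5] cursor@50

Answer: 50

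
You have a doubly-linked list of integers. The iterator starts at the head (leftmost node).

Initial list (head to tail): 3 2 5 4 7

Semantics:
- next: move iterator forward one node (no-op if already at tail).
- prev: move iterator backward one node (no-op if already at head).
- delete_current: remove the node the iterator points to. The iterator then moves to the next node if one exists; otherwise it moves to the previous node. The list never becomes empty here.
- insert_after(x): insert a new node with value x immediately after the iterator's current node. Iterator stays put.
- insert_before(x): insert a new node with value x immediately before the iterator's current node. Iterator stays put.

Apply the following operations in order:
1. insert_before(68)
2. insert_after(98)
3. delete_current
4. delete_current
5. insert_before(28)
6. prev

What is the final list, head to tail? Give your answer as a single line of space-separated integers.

After 1 (insert_before(68)): list=[68, 3, 2, 5, 4, 7] cursor@3
After 2 (insert_after(98)): list=[68, 3, 98, 2, 5, 4, 7] cursor@3
After 3 (delete_current): list=[68, 98, 2, 5, 4, 7] cursor@98
After 4 (delete_current): list=[68, 2, 5, 4, 7] cursor@2
After 5 (insert_before(28)): list=[68, 28, 2, 5, 4, 7] cursor@2
After 6 (prev): list=[68, 28, 2, 5, 4, 7] cursor@28

Answer: 68 28 2 5 4 7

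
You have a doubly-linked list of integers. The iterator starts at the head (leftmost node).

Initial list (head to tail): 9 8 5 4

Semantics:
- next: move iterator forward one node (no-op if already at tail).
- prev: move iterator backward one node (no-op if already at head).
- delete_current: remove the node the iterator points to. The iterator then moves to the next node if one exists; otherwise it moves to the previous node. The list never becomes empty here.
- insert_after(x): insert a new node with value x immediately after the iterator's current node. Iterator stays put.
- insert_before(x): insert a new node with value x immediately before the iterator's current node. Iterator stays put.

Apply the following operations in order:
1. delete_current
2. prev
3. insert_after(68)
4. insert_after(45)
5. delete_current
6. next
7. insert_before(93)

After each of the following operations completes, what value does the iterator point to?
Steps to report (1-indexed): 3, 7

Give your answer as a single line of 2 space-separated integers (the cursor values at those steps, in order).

After 1 (delete_current): list=[8, 5, 4] cursor@8
After 2 (prev): list=[8, 5, 4] cursor@8
After 3 (insert_after(68)): list=[8, 68, 5, 4] cursor@8
After 4 (insert_after(45)): list=[8, 45, 68, 5, 4] cursor@8
After 5 (delete_current): list=[45, 68, 5, 4] cursor@45
After 6 (next): list=[45, 68, 5, 4] cursor@68
After 7 (insert_before(93)): list=[45, 93, 68, 5, 4] cursor@68

Answer: 8 68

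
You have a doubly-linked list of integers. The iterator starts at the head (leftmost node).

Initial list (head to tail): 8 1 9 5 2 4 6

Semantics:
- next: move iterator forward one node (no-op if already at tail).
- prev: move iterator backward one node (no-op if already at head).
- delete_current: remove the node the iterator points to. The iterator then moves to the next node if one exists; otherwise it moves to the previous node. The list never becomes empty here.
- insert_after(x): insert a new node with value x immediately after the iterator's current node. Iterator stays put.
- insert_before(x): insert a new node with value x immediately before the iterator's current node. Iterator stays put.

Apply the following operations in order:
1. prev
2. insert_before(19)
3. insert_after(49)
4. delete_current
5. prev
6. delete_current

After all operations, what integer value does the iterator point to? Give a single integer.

After 1 (prev): list=[8, 1, 9, 5, 2, 4, 6] cursor@8
After 2 (insert_before(19)): list=[19, 8, 1, 9, 5, 2, 4, 6] cursor@8
After 3 (insert_after(49)): list=[19, 8, 49, 1, 9, 5, 2, 4, 6] cursor@8
After 4 (delete_current): list=[19, 49, 1, 9, 5, 2, 4, 6] cursor@49
After 5 (prev): list=[19, 49, 1, 9, 5, 2, 4, 6] cursor@19
After 6 (delete_current): list=[49, 1, 9, 5, 2, 4, 6] cursor@49

Answer: 49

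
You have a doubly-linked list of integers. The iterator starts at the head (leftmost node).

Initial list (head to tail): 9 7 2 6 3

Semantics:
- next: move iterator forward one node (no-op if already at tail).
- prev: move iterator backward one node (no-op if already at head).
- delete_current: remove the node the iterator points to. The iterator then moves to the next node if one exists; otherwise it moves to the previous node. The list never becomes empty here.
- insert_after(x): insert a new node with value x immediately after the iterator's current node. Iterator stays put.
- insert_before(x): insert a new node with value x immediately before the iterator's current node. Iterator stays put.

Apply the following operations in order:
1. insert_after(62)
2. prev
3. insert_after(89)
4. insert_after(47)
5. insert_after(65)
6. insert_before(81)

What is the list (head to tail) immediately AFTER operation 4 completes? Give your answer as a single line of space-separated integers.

Answer: 9 47 89 62 7 2 6 3

Derivation:
After 1 (insert_after(62)): list=[9, 62, 7, 2, 6, 3] cursor@9
After 2 (prev): list=[9, 62, 7, 2, 6, 3] cursor@9
After 3 (insert_after(89)): list=[9, 89, 62, 7, 2, 6, 3] cursor@9
After 4 (insert_after(47)): list=[9, 47, 89, 62, 7, 2, 6, 3] cursor@9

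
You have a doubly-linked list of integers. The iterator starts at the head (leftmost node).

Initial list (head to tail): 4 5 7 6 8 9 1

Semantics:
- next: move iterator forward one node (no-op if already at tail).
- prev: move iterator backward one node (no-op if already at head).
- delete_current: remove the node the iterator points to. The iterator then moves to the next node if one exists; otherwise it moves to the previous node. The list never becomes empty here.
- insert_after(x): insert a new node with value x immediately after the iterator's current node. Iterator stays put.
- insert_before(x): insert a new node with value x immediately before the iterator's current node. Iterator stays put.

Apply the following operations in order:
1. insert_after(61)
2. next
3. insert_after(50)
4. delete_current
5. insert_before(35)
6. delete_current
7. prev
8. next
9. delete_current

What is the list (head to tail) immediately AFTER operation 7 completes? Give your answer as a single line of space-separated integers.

Answer: 4 35 5 7 6 8 9 1

Derivation:
After 1 (insert_after(61)): list=[4, 61, 5, 7, 6, 8, 9, 1] cursor@4
After 2 (next): list=[4, 61, 5, 7, 6, 8, 9, 1] cursor@61
After 3 (insert_after(50)): list=[4, 61, 50, 5, 7, 6, 8, 9, 1] cursor@61
After 4 (delete_current): list=[4, 50, 5, 7, 6, 8, 9, 1] cursor@50
After 5 (insert_before(35)): list=[4, 35, 50, 5, 7, 6, 8, 9, 1] cursor@50
After 6 (delete_current): list=[4, 35, 5, 7, 6, 8, 9, 1] cursor@5
After 7 (prev): list=[4, 35, 5, 7, 6, 8, 9, 1] cursor@35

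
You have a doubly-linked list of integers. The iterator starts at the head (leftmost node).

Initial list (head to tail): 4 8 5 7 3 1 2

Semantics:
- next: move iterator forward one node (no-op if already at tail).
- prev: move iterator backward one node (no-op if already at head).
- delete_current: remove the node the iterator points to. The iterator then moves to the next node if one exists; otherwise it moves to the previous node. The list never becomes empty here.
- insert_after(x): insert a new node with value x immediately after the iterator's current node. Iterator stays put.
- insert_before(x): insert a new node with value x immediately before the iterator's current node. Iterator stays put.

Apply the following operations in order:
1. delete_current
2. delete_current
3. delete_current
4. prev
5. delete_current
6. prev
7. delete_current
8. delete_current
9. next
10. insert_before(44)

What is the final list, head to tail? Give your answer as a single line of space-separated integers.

Answer: 44 2

Derivation:
After 1 (delete_current): list=[8, 5, 7, 3, 1, 2] cursor@8
After 2 (delete_current): list=[5, 7, 3, 1, 2] cursor@5
After 3 (delete_current): list=[7, 3, 1, 2] cursor@7
After 4 (prev): list=[7, 3, 1, 2] cursor@7
After 5 (delete_current): list=[3, 1, 2] cursor@3
After 6 (prev): list=[3, 1, 2] cursor@3
After 7 (delete_current): list=[1, 2] cursor@1
After 8 (delete_current): list=[2] cursor@2
After 9 (next): list=[2] cursor@2
After 10 (insert_before(44)): list=[44, 2] cursor@2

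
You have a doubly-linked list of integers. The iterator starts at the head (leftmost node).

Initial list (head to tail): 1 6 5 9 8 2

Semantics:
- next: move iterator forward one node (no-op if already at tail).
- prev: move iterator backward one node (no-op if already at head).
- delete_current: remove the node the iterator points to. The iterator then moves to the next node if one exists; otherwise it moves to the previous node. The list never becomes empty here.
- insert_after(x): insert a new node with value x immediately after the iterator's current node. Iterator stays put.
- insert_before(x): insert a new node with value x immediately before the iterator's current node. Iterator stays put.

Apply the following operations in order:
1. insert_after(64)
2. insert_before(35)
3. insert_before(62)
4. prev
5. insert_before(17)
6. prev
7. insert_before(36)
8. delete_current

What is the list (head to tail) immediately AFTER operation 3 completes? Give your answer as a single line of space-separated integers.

Answer: 35 62 1 64 6 5 9 8 2

Derivation:
After 1 (insert_after(64)): list=[1, 64, 6, 5, 9, 8, 2] cursor@1
After 2 (insert_before(35)): list=[35, 1, 64, 6, 5, 9, 8, 2] cursor@1
After 3 (insert_before(62)): list=[35, 62, 1, 64, 6, 5, 9, 8, 2] cursor@1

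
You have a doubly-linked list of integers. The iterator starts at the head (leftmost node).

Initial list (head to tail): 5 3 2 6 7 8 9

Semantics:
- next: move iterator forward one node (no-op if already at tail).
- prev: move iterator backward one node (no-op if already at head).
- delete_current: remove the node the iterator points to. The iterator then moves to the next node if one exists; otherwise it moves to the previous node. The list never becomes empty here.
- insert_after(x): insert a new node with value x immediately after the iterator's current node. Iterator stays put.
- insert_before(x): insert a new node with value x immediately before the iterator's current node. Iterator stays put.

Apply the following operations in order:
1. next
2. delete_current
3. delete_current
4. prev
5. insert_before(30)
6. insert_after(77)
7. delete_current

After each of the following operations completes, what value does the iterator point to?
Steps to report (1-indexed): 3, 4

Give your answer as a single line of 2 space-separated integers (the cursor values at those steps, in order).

After 1 (next): list=[5, 3, 2, 6, 7, 8, 9] cursor@3
After 2 (delete_current): list=[5, 2, 6, 7, 8, 9] cursor@2
After 3 (delete_current): list=[5, 6, 7, 8, 9] cursor@6
After 4 (prev): list=[5, 6, 7, 8, 9] cursor@5
After 5 (insert_before(30)): list=[30, 5, 6, 7, 8, 9] cursor@5
After 6 (insert_after(77)): list=[30, 5, 77, 6, 7, 8, 9] cursor@5
After 7 (delete_current): list=[30, 77, 6, 7, 8, 9] cursor@77

Answer: 6 5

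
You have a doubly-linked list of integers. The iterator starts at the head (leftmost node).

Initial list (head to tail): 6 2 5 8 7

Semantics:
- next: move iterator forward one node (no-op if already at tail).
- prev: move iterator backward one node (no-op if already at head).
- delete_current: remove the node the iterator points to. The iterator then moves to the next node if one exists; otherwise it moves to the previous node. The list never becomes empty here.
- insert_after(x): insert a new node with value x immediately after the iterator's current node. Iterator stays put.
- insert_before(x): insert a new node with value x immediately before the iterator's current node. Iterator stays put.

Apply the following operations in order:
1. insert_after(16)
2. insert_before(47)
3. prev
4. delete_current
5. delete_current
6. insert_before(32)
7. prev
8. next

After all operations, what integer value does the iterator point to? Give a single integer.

After 1 (insert_after(16)): list=[6, 16, 2, 5, 8, 7] cursor@6
After 2 (insert_before(47)): list=[47, 6, 16, 2, 5, 8, 7] cursor@6
After 3 (prev): list=[47, 6, 16, 2, 5, 8, 7] cursor@47
After 4 (delete_current): list=[6, 16, 2, 5, 8, 7] cursor@6
After 5 (delete_current): list=[16, 2, 5, 8, 7] cursor@16
After 6 (insert_before(32)): list=[32, 16, 2, 5, 8, 7] cursor@16
After 7 (prev): list=[32, 16, 2, 5, 8, 7] cursor@32
After 8 (next): list=[32, 16, 2, 5, 8, 7] cursor@16

Answer: 16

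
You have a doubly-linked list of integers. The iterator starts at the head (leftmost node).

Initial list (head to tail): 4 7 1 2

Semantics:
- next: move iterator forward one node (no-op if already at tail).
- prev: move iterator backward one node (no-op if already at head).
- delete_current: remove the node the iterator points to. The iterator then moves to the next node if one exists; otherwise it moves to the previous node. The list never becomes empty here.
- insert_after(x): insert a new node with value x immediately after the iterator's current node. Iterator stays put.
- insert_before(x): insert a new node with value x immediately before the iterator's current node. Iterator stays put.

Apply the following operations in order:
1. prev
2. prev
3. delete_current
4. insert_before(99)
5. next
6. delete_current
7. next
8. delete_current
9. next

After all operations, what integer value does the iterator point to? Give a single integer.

Answer: 7

Derivation:
After 1 (prev): list=[4, 7, 1, 2] cursor@4
After 2 (prev): list=[4, 7, 1, 2] cursor@4
After 3 (delete_current): list=[7, 1, 2] cursor@7
After 4 (insert_before(99)): list=[99, 7, 1, 2] cursor@7
After 5 (next): list=[99, 7, 1, 2] cursor@1
After 6 (delete_current): list=[99, 7, 2] cursor@2
After 7 (next): list=[99, 7, 2] cursor@2
After 8 (delete_current): list=[99, 7] cursor@7
After 9 (next): list=[99, 7] cursor@7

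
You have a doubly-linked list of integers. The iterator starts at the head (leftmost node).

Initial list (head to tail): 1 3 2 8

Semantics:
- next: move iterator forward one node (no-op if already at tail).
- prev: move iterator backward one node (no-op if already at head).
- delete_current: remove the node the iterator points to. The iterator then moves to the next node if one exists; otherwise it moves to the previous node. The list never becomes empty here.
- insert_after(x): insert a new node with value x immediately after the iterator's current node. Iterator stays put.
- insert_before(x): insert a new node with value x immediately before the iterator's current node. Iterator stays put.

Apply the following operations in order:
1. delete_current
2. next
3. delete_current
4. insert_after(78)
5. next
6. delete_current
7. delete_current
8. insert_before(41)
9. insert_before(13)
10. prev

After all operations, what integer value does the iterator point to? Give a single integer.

Answer: 13

Derivation:
After 1 (delete_current): list=[3, 2, 8] cursor@3
After 2 (next): list=[3, 2, 8] cursor@2
After 3 (delete_current): list=[3, 8] cursor@8
After 4 (insert_after(78)): list=[3, 8, 78] cursor@8
After 5 (next): list=[3, 8, 78] cursor@78
After 6 (delete_current): list=[3, 8] cursor@8
After 7 (delete_current): list=[3] cursor@3
After 8 (insert_before(41)): list=[41, 3] cursor@3
After 9 (insert_before(13)): list=[41, 13, 3] cursor@3
After 10 (prev): list=[41, 13, 3] cursor@13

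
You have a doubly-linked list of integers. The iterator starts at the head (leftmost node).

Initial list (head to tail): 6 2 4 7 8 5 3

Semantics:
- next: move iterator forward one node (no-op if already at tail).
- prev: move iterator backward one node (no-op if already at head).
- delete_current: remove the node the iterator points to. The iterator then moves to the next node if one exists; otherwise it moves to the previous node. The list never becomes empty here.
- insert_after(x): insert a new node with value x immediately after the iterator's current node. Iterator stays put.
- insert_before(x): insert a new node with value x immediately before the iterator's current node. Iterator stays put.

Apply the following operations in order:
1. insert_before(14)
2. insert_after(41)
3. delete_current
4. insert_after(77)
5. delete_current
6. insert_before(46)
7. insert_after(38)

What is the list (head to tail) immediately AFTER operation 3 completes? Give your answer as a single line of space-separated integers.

After 1 (insert_before(14)): list=[14, 6, 2, 4, 7, 8, 5, 3] cursor@6
After 2 (insert_after(41)): list=[14, 6, 41, 2, 4, 7, 8, 5, 3] cursor@6
After 3 (delete_current): list=[14, 41, 2, 4, 7, 8, 5, 3] cursor@41

Answer: 14 41 2 4 7 8 5 3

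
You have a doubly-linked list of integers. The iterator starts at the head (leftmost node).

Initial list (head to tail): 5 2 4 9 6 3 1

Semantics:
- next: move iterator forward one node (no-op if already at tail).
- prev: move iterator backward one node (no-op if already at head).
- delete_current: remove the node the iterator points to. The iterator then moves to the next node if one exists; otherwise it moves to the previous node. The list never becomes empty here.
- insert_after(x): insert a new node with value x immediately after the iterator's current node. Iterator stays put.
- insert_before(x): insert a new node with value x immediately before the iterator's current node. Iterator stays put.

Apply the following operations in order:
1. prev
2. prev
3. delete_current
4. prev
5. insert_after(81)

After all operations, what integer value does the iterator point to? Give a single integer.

After 1 (prev): list=[5, 2, 4, 9, 6, 3, 1] cursor@5
After 2 (prev): list=[5, 2, 4, 9, 6, 3, 1] cursor@5
After 3 (delete_current): list=[2, 4, 9, 6, 3, 1] cursor@2
After 4 (prev): list=[2, 4, 9, 6, 3, 1] cursor@2
After 5 (insert_after(81)): list=[2, 81, 4, 9, 6, 3, 1] cursor@2

Answer: 2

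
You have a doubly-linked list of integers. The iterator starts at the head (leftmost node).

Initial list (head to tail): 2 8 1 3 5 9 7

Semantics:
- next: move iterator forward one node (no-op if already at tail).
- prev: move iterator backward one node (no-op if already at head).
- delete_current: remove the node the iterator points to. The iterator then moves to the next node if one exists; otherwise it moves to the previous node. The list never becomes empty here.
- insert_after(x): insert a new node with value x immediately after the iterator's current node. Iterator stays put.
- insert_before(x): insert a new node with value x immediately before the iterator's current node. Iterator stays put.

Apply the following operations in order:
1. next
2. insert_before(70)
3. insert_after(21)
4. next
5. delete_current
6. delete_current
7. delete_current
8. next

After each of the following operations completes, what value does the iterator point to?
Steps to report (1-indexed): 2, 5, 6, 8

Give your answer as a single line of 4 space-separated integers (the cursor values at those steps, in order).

Answer: 8 1 3 9

Derivation:
After 1 (next): list=[2, 8, 1, 3, 5, 9, 7] cursor@8
After 2 (insert_before(70)): list=[2, 70, 8, 1, 3, 5, 9, 7] cursor@8
After 3 (insert_after(21)): list=[2, 70, 8, 21, 1, 3, 5, 9, 7] cursor@8
After 4 (next): list=[2, 70, 8, 21, 1, 3, 5, 9, 7] cursor@21
After 5 (delete_current): list=[2, 70, 8, 1, 3, 5, 9, 7] cursor@1
After 6 (delete_current): list=[2, 70, 8, 3, 5, 9, 7] cursor@3
After 7 (delete_current): list=[2, 70, 8, 5, 9, 7] cursor@5
After 8 (next): list=[2, 70, 8, 5, 9, 7] cursor@9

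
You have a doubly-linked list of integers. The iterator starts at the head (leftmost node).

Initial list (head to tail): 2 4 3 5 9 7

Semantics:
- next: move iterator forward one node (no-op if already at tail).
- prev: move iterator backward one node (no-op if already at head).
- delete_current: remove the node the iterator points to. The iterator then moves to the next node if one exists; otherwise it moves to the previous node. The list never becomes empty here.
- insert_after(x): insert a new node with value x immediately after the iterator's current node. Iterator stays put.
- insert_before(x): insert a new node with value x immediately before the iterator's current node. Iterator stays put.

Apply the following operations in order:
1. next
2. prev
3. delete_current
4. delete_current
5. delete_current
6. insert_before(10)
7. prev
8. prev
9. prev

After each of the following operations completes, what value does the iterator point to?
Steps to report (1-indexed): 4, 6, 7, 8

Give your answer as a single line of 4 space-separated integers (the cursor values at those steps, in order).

Answer: 3 5 10 10

Derivation:
After 1 (next): list=[2, 4, 3, 5, 9, 7] cursor@4
After 2 (prev): list=[2, 4, 3, 5, 9, 7] cursor@2
After 3 (delete_current): list=[4, 3, 5, 9, 7] cursor@4
After 4 (delete_current): list=[3, 5, 9, 7] cursor@3
After 5 (delete_current): list=[5, 9, 7] cursor@5
After 6 (insert_before(10)): list=[10, 5, 9, 7] cursor@5
After 7 (prev): list=[10, 5, 9, 7] cursor@10
After 8 (prev): list=[10, 5, 9, 7] cursor@10
After 9 (prev): list=[10, 5, 9, 7] cursor@10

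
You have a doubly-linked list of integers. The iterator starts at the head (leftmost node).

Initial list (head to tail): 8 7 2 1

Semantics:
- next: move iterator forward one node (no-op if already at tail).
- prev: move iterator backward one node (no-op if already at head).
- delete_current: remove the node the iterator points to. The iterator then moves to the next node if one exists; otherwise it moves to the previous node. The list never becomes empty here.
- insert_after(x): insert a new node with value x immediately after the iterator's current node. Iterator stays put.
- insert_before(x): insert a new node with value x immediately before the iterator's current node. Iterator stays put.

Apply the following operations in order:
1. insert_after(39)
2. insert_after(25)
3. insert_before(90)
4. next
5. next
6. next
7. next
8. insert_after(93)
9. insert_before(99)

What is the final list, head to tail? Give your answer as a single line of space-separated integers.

After 1 (insert_after(39)): list=[8, 39, 7, 2, 1] cursor@8
After 2 (insert_after(25)): list=[8, 25, 39, 7, 2, 1] cursor@8
After 3 (insert_before(90)): list=[90, 8, 25, 39, 7, 2, 1] cursor@8
After 4 (next): list=[90, 8, 25, 39, 7, 2, 1] cursor@25
After 5 (next): list=[90, 8, 25, 39, 7, 2, 1] cursor@39
After 6 (next): list=[90, 8, 25, 39, 7, 2, 1] cursor@7
After 7 (next): list=[90, 8, 25, 39, 7, 2, 1] cursor@2
After 8 (insert_after(93)): list=[90, 8, 25, 39, 7, 2, 93, 1] cursor@2
After 9 (insert_before(99)): list=[90, 8, 25, 39, 7, 99, 2, 93, 1] cursor@2

Answer: 90 8 25 39 7 99 2 93 1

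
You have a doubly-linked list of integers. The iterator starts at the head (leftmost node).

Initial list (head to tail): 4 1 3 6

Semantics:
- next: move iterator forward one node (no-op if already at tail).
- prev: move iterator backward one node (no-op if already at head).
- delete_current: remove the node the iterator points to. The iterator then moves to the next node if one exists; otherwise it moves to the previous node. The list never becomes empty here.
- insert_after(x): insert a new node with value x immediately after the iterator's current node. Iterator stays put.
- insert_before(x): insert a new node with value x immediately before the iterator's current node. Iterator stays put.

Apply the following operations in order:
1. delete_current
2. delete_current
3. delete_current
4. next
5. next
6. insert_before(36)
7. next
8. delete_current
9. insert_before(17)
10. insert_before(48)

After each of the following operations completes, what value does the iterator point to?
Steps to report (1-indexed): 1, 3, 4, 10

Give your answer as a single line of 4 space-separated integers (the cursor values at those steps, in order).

After 1 (delete_current): list=[1, 3, 6] cursor@1
After 2 (delete_current): list=[3, 6] cursor@3
After 3 (delete_current): list=[6] cursor@6
After 4 (next): list=[6] cursor@6
After 5 (next): list=[6] cursor@6
After 6 (insert_before(36)): list=[36, 6] cursor@6
After 7 (next): list=[36, 6] cursor@6
After 8 (delete_current): list=[36] cursor@36
After 9 (insert_before(17)): list=[17, 36] cursor@36
After 10 (insert_before(48)): list=[17, 48, 36] cursor@36

Answer: 1 6 6 36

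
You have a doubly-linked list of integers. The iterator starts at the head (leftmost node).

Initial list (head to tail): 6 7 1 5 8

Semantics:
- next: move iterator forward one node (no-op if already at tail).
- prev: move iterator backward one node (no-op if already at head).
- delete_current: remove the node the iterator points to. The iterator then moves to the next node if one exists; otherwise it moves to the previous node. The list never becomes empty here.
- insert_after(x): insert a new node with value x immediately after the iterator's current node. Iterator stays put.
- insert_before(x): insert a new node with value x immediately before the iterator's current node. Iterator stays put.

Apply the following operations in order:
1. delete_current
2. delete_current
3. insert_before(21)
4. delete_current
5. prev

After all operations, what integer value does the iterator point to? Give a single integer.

Answer: 21

Derivation:
After 1 (delete_current): list=[7, 1, 5, 8] cursor@7
After 2 (delete_current): list=[1, 5, 8] cursor@1
After 3 (insert_before(21)): list=[21, 1, 5, 8] cursor@1
After 4 (delete_current): list=[21, 5, 8] cursor@5
After 5 (prev): list=[21, 5, 8] cursor@21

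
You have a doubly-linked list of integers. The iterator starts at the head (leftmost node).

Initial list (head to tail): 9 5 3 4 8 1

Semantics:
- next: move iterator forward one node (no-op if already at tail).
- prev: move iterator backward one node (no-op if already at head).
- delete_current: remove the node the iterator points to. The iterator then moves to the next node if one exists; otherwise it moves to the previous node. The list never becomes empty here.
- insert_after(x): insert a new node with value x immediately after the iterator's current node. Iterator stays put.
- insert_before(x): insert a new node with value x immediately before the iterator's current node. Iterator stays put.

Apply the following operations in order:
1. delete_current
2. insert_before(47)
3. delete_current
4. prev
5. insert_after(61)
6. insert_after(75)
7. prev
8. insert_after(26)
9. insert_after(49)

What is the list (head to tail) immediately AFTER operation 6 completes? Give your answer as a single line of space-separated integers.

After 1 (delete_current): list=[5, 3, 4, 8, 1] cursor@5
After 2 (insert_before(47)): list=[47, 5, 3, 4, 8, 1] cursor@5
After 3 (delete_current): list=[47, 3, 4, 8, 1] cursor@3
After 4 (prev): list=[47, 3, 4, 8, 1] cursor@47
After 5 (insert_after(61)): list=[47, 61, 3, 4, 8, 1] cursor@47
After 6 (insert_after(75)): list=[47, 75, 61, 3, 4, 8, 1] cursor@47

Answer: 47 75 61 3 4 8 1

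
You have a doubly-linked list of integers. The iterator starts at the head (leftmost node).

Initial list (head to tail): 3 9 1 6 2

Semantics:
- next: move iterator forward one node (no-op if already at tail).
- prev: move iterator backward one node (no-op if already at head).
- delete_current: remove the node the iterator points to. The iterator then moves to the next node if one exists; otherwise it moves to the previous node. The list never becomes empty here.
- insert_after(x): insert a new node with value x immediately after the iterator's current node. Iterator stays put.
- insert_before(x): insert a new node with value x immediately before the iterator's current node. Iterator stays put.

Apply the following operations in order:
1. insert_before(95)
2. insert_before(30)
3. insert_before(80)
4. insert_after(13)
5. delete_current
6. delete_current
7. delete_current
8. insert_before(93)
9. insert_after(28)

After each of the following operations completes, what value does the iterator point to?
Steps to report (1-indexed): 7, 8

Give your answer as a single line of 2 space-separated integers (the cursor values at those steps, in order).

Answer: 1 1

Derivation:
After 1 (insert_before(95)): list=[95, 3, 9, 1, 6, 2] cursor@3
After 2 (insert_before(30)): list=[95, 30, 3, 9, 1, 6, 2] cursor@3
After 3 (insert_before(80)): list=[95, 30, 80, 3, 9, 1, 6, 2] cursor@3
After 4 (insert_after(13)): list=[95, 30, 80, 3, 13, 9, 1, 6, 2] cursor@3
After 5 (delete_current): list=[95, 30, 80, 13, 9, 1, 6, 2] cursor@13
After 6 (delete_current): list=[95, 30, 80, 9, 1, 6, 2] cursor@9
After 7 (delete_current): list=[95, 30, 80, 1, 6, 2] cursor@1
After 8 (insert_before(93)): list=[95, 30, 80, 93, 1, 6, 2] cursor@1
After 9 (insert_after(28)): list=[95, 30, 80, 93, 1, 28, 6, 2] cursor@1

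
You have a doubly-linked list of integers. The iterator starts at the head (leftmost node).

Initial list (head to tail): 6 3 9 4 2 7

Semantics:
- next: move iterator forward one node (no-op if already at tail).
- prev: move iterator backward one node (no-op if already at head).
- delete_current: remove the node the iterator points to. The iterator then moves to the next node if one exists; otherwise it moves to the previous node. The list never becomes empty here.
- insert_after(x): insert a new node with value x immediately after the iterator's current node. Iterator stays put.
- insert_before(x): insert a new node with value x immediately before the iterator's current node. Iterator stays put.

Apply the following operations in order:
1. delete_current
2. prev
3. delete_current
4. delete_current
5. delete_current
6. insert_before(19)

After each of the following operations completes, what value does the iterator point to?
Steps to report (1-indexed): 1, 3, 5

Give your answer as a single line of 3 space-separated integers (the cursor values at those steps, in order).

Answer: 3 9 2

Derivation:
After 1 (delete_current): list=[3, 9, 4, 2, 7] cursor@3
After 2 (prev): list=[3, 9, 4, 2, 7] cursor@3
After 3 (delete_current): list=[9, 4, 2, 7] cursor@9
After 4 (delete_current): list=[4, 2, 7] cursor@4
After 5 (delete_current): list=[2, 7] cursor@2
After 6 (insert_before(19)): list=[19, 2, 7] cursor@2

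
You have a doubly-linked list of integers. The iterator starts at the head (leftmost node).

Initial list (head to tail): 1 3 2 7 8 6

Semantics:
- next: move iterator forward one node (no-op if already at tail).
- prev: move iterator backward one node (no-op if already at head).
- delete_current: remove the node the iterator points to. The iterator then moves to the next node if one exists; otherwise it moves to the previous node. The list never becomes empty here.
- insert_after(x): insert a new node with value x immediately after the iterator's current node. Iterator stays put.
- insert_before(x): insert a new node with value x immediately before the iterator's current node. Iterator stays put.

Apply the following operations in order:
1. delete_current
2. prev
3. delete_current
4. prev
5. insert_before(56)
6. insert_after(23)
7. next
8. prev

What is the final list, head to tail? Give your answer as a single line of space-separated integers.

Answer: 56 2 23 7 8 6

Derivation:
After 1 (delete_current): list=[3, 2, 7, 8, 6] cursor@3
After 2 (prev): list=[3, 2, 7, 8, 6] cursor@3
After 3 (delete_current): list=[2, 7, 8, 6] cursor@2
After 4 (prev): list=[2, 7, 8, 6] cursor@2
After 5 (insert_before(56)): list=[56, 2, 7, 8, 6] cursor@2
After 6 (insert_after(23)): list=[56, 2, 23, 7, 8, 6] cursor@2
After 7 (next): list=[56, 2, 23, 7, 8, 6] cursor@23
After 8 (prev): list=[56, 2, 23, 7, 8, 6] cursor@2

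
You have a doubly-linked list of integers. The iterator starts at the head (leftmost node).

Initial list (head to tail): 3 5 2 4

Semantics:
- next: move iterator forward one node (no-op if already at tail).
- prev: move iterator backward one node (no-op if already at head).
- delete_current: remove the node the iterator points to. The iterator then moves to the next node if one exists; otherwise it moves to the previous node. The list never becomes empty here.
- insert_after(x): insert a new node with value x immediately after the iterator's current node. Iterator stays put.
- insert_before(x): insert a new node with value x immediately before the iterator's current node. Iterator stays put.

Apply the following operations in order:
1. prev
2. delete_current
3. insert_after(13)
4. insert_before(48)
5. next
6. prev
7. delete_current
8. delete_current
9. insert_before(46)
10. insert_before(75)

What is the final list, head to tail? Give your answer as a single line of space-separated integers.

After 1 (prev): list=[3, 5, 2, 4] cursor@3
After 2 (delete_current): list=[5, 2, 4] cursor@5
After 3 (insert_after(13)): list=[5, 13, 2, 4] cursor@5
After 4 (insert_before(48)): list=[48, 5, 13, 2, 4] cursor@5
After 5 (next): list=[48, 5, 13, 2, 4] cursor@13
After 6 (prev): list=[48, 5, 13, 2, 4] cursor@5
After 7 (delete_current): list=[48, 13, 2, 4] cursor@13
After 8 (delete_current): list=[48, 2, 4] cursor@2
After 9 (insert_before(46)): list=[48, 46, 2, 4] cursor@2
After 10 (insert_before(75)): list=[48, 46, 75, 2, 4] cursor@2

Answer: 48 46 75 2 4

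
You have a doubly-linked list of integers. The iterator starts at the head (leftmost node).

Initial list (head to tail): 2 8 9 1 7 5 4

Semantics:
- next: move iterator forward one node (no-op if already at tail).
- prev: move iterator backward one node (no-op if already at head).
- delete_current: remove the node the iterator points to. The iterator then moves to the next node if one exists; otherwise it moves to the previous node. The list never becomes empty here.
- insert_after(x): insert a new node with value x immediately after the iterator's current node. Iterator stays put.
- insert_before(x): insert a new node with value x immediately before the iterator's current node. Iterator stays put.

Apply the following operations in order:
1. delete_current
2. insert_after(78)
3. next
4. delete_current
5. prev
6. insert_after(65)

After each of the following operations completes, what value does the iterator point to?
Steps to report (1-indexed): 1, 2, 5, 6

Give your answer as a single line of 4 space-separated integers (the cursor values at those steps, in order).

Answer: 8 8 8 8

Derivation:
After 1 (delete_current): list=[8, 9, 1, 7, 5, 4] cursor@8
After 2 (insert_after(78)): list=[8, 78, 9, 1, 7, 5, 4] cursor@8
After 3 (next): list=[8, 78, 9, 1, 7, 5, 4] cursor@78
After 4 (delete_current): list=[8, 9, 1, 7, 5, 4] cursor@9
After 5 (prev): list=[8, 9, 1, 7, 5, 4] cursor@8
After 6 (insert_after(65)): list=[8, 65, 9, 1, 7, 5, 4] cursor@8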